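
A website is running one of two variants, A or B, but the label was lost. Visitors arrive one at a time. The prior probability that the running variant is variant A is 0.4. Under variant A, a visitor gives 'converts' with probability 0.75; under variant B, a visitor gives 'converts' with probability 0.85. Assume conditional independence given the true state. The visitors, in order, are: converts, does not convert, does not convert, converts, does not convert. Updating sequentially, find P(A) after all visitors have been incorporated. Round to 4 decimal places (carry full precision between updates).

0.7061

After 'converts': P(A) = 0.75·0.4000 / (0.75·0.4000 + 0.85·0.6000) ≈ 0.3704
After 'does not convert': P(A) = 0.25·0.3704 / (0.25·0.3704 + 0.15·0.6296) ≈ 0.4950
After 'does not convert': P(A) = 0.25·0.4950 / (0.25·0.4950 + 0.15·0.5050) ≈ 0.6203
After 'converts': P(A) = 0.75·0.6203 / (0.75·0.6203 + 0.85·0.3797) ≈ 0.5905
After 'does not convert': P(A) = 0.25·0.5905 / (0.25·0.5905 + 0.15·0.4095) ≈ 0.7061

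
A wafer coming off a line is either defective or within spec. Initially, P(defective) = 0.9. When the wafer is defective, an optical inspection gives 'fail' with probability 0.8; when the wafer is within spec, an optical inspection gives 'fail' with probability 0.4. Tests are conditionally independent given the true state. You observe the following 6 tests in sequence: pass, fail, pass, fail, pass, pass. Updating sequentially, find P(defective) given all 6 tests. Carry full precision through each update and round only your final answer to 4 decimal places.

0.3077

After 'pass': P(defective) = 0.2·0.9000 / (0.2·0.9000 + 0.6·0.1000) ≈ 0.7500
After 'fail': P(defective) = 0.8·0.7500 / (0.8·0.7500 + 0.4·0.2500) ≈ 0.8571
After 'pass': P(defective) = 0.2·0.8571 / (0.2·0.8571 + 0.6·0.1429) ≈ 0.6667
After 'fail': P(defective) = 0.8·0.6667 / (0.8·0.6667 + 0.4·0.3333) ≈ 0.8000
After 'pass': P(defective) = 0.2·0.8000 / (0.2·0.8000 + 0.6·0.2000) ≈ 0.5714
After 'pass': P(defective) = 0.2·0.5714 / (0.2·0.5714 + 0.6·0.4286) ≈ 0.3077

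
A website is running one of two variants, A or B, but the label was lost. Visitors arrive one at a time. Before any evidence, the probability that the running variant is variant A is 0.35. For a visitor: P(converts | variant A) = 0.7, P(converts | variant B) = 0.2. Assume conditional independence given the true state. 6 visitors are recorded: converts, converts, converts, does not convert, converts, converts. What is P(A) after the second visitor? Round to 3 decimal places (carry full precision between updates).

After 'converts': P(A) = 0.7·0.3500 / (0.7·0.3500 + 0.2·0.6500) ≈ 0.6533
After 'converts': P(A) = 0.7·0.6533 / (0.7·0.6533 + 0.2·0.3467) ≈ 0.8684

0.868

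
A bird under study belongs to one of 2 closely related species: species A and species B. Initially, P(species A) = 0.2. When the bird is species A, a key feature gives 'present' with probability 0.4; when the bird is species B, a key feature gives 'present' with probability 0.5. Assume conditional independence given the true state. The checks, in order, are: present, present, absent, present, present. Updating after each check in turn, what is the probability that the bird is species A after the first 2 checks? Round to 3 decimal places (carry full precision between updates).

After 'present': P(species A) = 0.4·0.2000 / (0.4·0.2000 + 0.5·0.8000) ≈ 0.1667
After 'present': P(species A) = 0.4·0.1667 / (0.4·0.1667 + 0.5·0.8333) ≈ 0.1379

0.138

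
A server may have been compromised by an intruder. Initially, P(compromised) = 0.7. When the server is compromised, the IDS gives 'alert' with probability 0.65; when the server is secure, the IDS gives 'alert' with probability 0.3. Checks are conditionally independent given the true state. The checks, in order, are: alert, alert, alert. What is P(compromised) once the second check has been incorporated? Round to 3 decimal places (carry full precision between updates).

0.916

Each posterior becomes the prior for the next update.
After 'alert': P(compromised) = 0.65·0.7000 / (0.65·0.7000 + 0.3·0.3000) ≈ 0.8349
After 'alert': P(compromised) = 0.65·0.8349 / (0.65·0.8349 + 0.3·0.1651) ≈ 0.9163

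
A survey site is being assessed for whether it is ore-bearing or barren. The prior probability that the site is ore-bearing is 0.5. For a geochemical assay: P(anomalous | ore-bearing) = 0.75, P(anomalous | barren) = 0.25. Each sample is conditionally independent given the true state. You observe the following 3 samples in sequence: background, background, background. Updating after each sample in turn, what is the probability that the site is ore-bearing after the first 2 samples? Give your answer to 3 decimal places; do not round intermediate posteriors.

0.100

After 'background': P(ore) = 0.25·0.5000 / (0.25·0.5000 + 0.75·0.5000) ≈ 0.2500
After 'background': P(ore) = 0.25·0.2500 / (0.25·0.2500 + 0.75·0.7500) ≈ 0.1000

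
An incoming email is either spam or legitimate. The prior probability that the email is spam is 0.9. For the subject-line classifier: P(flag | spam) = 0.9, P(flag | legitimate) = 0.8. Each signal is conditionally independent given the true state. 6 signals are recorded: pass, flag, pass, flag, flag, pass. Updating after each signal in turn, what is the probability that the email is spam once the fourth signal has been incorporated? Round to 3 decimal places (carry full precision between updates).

0.740

Each posterior becomes the prior for the next update.
After 'pass': P(spam) = 0.1·0.9000 / (0.1·0.9000 + 0.2·0.1000) ≈ 0.8182
After 'flag': P(spam) = 0.9·0.8182 / (0.9·0.8182 + 0.8·0.1818) ≈ 0.8351
After 'pass': P(spam) = 0.1·0.8351 / (0.1·0.8351 + 0.2·0.1649) ≈ 0.7168
After 'flag': P(spam) = 0.9·0.7168 / (0.9·0.7168 + 0.8·0.2832) ≈ 0.7401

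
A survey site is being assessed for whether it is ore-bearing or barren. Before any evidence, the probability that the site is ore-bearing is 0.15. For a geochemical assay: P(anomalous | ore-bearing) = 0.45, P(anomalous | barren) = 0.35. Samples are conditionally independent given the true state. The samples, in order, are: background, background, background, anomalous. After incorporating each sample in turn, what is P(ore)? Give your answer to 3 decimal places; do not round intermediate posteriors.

After 'background': P(ore) = 0.55·0.1500 / (0.55·0.1500 + 0.65·0.8500) ≈ 0.1299
After 'background': P(ore) = 0.55·0.1299 / (0.55·0.1299 + 0.65·0.8701) ≈ 0.1122
After 'background': P(ore) = 0.55·0.1122 / (0.55·0.1122 + 0.65·0.8878) ≈ 0.0966
After 'anomalous': P(ore) = 0.45·0.0966 / (0.45·0.0966 + 0.35·0.9034) ≈ 0.1208

0.121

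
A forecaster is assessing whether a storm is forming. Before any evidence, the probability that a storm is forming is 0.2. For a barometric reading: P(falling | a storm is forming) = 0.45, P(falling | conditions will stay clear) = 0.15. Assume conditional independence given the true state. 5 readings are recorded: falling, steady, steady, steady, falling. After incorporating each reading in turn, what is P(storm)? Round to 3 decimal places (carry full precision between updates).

After 'falling': P(storm) = 0.45·0.2000 / (0.45·0.2000 + 0.15·0.8000) ≈ 0.4286
After 'steady': P(storm) = 0.55·0.4286 / (0.55·0.4286 + 0.85·0.5714) ≈ 0.3267
After 'steady': P(storm) = 0.55·0.3267 / (0.55·0.3267 + 0.85·0.6733) ≈ 0.2390
After 'steady': P(storm) = 0.55·0.2390 / (0.55·0.2390 + 0.85·0.7610) ≈ 0.1689
After 'falling': P(storm) = 0.45·0.1689 / (0.45·0.1689 + 0.15·0.8311) ≈ 0.3787

0.379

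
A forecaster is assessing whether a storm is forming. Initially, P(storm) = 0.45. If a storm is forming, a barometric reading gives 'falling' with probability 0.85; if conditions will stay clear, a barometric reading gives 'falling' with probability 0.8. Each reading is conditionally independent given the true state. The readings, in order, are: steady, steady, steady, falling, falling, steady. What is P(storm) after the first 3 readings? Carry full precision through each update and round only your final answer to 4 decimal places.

After 'steady': P(storm) = 0.15·0.4500 / (0.15·0.4500 + 0.2·0.5500) ≈ 0.3803
After 'steady': P(storm) = 0.15·0.3803 / (0.15·0.3803 + 0.2·0.6197) ≈ 0.3152
After 'steady': P(storm) = 0.15·0.3152 / (0.15·0.3152 + 0.2·0.6848) ≈ 0.2566

0.2566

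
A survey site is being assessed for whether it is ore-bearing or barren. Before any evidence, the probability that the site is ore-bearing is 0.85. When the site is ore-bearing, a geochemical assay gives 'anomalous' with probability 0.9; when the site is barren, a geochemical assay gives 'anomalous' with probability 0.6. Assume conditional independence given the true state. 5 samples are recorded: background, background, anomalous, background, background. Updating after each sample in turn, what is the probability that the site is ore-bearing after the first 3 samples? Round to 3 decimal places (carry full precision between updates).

0.347

After 'background': P(ore) = 0.1·0.8500 / (0.1·0.8500 + 0.4·0.1500) ≈ 0.5862
After 'background': P(ore) = 0.1·0.5862 / (0.1·0.5862 + 0.4·0.4138) ≈ 0.2615
After 'anomalous': P(ore) = 0.9·0.2615 / (0.9·0.2615 + 0.6·0.7385) ≈ 0.3469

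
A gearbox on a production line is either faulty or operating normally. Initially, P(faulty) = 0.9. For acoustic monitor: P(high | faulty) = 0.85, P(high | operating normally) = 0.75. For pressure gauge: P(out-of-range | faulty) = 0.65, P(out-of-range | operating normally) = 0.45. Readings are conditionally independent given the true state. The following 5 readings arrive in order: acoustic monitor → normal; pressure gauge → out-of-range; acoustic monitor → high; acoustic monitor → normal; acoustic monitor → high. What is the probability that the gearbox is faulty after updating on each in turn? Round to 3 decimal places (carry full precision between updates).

Apply Bayes' rule sequentially, carrying P(faulty) forward.
After acoustic monitor='normal': P(faulty) = 0.15·0.9000 / (0.15·0.9000 + 0.25·0.1000) ≈ 0.8438
After pressure gauge='out-of-range': P(faulty) = 0.65·0.8438 / (0.65·0.8438 + 0.45·0.1562) ≈ 0.8864
After acoustic monitor='high': P(faulty) = 0.85·0.8864 / (0.85·0.8864 + 0.75·0.1136) ≈ 0.8984
After acoustic monitor='normal': P(faulty) = 0.15·0.8984 / (0.15·0.8984 + 0.25·0.1016) ≈ 0.8414
After acoustic monitor='high': P(faulty) = 0.85·0.8414 / (0.85·0.8414 + 0.75·0.1586) ≈ 0.8574

0.857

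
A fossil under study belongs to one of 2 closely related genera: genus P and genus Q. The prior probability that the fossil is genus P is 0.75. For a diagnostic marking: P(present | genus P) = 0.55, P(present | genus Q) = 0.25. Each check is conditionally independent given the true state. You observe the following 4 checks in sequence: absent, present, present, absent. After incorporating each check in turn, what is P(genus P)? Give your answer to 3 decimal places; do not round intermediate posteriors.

0.839

After 'absent': P(genus P) = 0.45·0.7500 / (0.45·0.7500 + 0.75·0.2500) ≈ 0.6429
After 'present': P(genus P) = 0.55·0.6429 / (0.55·0.6429 + 0.25·0.3571) ≈ 0.7984
After 'present': P(genus P) = 0.55·0.7984 / (0.55·0.7984 + 0.25·0.2016) ≈ 0.8970
After 'absent': P(genus P) = 0.45·0.8970 / (0.45·0.8970 + 0.75·0.1030) ≈ 0.8394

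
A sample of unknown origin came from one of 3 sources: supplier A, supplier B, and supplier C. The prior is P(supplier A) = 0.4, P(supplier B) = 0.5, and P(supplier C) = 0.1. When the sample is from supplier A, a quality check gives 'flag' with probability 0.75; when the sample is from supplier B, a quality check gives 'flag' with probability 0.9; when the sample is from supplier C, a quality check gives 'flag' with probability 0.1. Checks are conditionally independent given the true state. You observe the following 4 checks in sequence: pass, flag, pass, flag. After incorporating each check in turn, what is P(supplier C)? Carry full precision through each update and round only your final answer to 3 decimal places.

0.043

Each posterior becomes the prior for the next update.
After 'pass': normaliser = 0.25·0.4000 + 0.1·0.5000 + 0.9·0.1000; P(supplier A) ≈ 0.4167, P(supplier B) ≈ 0.2083, P(supplier C) ≈ 0.3750
After 'flag': normaliser = 0.75·0.4167 + 0.9·0.2083 + 0.1·0.3750; P(supplier A) ≈ 0.5814, P(supplier B) ≈ 0.3488, P(supplier C) ≈ 0.0698
After 'pass': normaliser = 0.25·0.5814 + 0.1·0.3488 + 0.9·0.0698; P(supplier A) ≈ 0.5981, P(supplier B) ≈ 0.1435, P(supplier C) ≈ 0.2584
After 'flag': normaliser = 0.75·0.5981 + 0.9·0.1435 + 0.1·0.2584; P(supplier A) ≈ 0.7432, P(supplier B) ≈ 0.2140, P(supplier C) ≈ 0.0428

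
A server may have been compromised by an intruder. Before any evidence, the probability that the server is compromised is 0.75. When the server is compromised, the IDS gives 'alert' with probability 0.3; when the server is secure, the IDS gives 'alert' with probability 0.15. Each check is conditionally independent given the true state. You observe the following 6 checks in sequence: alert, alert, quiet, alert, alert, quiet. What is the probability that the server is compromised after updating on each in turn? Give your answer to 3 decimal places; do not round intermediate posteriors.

0.970

After 'alert': P(compromised) = 0.3·0.7500 / (0.3·0.7500 + 0.15·0.2500) ≈ 0.8571
After 'alert': P(compromised) = 0.3·0.8571 / (0.3·0.8571 + 0.15·0.1429) ≈ 0.9231
After 'quiet': P(compromised) = 0.7·0.9231 / (0.7·0.9231 + 0.85·0.0769) ≈ 0.9081
After 'alert': P(compromised) = 0.3·0.9081 / (0.3·0.9081 + 0.15·0.0919) ≈ 0.9518
After 'alert': P(compromised) = 0.3·0.9518 / (0.3·0.9518 + 0.15·0.0482) ≈ 0.9753
After 'quiet': P(compromised) = 0.7·0.9753 / (0.7·0.9753 + 0.85·0.0247) ≈ 0.9702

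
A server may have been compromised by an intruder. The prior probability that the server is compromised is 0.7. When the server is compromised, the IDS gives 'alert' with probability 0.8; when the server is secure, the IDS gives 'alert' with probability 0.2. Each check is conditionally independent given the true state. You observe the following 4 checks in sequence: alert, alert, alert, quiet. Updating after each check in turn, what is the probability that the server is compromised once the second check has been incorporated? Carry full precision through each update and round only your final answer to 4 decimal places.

0.9739

Each posterior becomes the prior for the next update.
After 'alert': P(compromised) = 0.8·0.7000 / (0.8·0.7000 + 0.2·0.3000) ≈ 0.9032
After 'alert': P(compromised) = 0.8·0.9032 / (0.8·0.9032 + 0.2·0.0968) ≈ 0.9739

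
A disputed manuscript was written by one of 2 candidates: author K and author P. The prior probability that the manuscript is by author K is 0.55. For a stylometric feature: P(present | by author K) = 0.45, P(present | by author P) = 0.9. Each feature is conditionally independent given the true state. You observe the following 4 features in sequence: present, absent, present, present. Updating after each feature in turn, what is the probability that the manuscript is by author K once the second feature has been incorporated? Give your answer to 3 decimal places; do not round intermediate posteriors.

0.771

Apply Bayes' rule sequentially, carrying P(author K) forward.
After 'present': P(author K) = 0.45·0.5500 / (0.45·0.5500 + 0.9·0.4500) ≈ 0.3793
After 'absent': P(author K) = 0.55·0.3793 / (0.55·0.3793 + 0.1·0.6207) ≈ 0.7707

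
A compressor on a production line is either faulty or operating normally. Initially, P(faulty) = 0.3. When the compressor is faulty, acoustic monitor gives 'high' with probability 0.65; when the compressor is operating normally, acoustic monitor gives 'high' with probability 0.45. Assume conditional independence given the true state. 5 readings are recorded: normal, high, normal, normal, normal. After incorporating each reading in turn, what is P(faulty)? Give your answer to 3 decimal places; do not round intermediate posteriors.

After 'normal': P(faulty) = 0.35·0.3000 / (0.35·0.3000 + 0.55·0.7000) ≈ 0.2143
After 'high': P(faulty) = 0.65·0.2143 / (0.65·0.2143 + 0.45·0.7857) ≈ 0.2826
After 'normal': P(faulty) = 0.35·0.2826 / (0.35·0.2826 + 0.55·0.7174) ≈ 0.2004
After 'normal': P(faulty) = 0.35·0.2004 / (0.35·0.2004 + 0.55·0.7996) ≈ 0.1376
After 'normal': P(faulty) = 0.35·0.1376 / (0.35·0.1376 + 0.55·0.8624) ≈ 0.0922

0.092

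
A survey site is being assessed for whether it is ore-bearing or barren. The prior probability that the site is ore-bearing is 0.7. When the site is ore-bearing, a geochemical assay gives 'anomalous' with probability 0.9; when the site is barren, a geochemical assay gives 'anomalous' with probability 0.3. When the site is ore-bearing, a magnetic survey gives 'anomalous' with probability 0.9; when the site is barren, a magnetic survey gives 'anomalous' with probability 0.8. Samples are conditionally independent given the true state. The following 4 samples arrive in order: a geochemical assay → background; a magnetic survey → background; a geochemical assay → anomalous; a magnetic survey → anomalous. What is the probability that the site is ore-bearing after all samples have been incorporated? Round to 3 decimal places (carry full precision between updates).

0.360

Each posterior becomes the prior for the next update.
After a geochemical assay='background': P(ore) = 0.1·0.7000 / (0.1·0.7000 + 0.7·0.3000) ≈ 0.2500
After a magnetic survey='background': P(ore) = 0.1·0.2500 / (0.1·0.2500 + 0.2·0.7500) ≈ 0.1429
After a geochemical assay='anomalous': P(ore) = 0.9·0.1429 / (0.9·0.1429 + 0.3·0.8571) ≈ 0.3333
After a magnetic survey='anomalous': P(ore) = 0.9·0.3333 / (0.9·0.3333 + 0.8·0.6667) ≈ 0.3600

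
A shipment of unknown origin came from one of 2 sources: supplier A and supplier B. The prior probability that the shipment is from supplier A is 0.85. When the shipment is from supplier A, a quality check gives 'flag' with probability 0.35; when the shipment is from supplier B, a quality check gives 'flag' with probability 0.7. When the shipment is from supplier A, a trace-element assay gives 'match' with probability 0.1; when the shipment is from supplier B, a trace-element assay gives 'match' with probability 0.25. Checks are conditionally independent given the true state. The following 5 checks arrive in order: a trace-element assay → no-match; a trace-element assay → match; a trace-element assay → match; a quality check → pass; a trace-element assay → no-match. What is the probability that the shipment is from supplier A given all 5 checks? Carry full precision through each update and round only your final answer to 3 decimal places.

After a trace-element assay='no-match': P(supplier A) = 0.9·0.8500 / (0.9·0.8500 + 0.75·0.1500) ≈ 0.8718
After a trace-element assay='match': P(supplier A) = 0.1·0.8718 / (0.1·0.8718 + 0.25·0.1282) ≈ 0.7312
After a trace-element assay='match': P(supplier A) = 0.1·0.7312 / (0.1·0.7312 + 0.25·0.2688) ≈ 0.5211
After a quality check='pass': P(supplier A) = 0.65·0.5211 / (0.65·0.5211 + 0.3·0.4789) ≈ 0.7021
After a trace-element assay='no-match': P(supplier A) = 0.9·0.7021 / (0.9·0.7021 + 0.75·0.2979) ≈ 0.7388

0.739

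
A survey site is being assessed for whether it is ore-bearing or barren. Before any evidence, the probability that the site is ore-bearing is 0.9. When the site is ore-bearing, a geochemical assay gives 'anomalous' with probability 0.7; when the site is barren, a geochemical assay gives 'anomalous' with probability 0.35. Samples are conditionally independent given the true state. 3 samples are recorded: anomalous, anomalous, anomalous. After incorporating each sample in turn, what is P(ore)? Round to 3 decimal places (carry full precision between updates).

0.986

After 'anomalous': P(ore) = 0.7·0.9000 / (0.7·0.9000 + 0.35·0.1000) ≈ 0.9474
After 'anomalous': P(ore) = 0.7·0.9474 / (0.7·0.9474 + 0.35·0.0526) ≈ 0.9730
After 'anomalous': P(ore) = 0.7·0.9730 / (0.7·0.9730 + 0.35·0.0270) ≈ 0.9863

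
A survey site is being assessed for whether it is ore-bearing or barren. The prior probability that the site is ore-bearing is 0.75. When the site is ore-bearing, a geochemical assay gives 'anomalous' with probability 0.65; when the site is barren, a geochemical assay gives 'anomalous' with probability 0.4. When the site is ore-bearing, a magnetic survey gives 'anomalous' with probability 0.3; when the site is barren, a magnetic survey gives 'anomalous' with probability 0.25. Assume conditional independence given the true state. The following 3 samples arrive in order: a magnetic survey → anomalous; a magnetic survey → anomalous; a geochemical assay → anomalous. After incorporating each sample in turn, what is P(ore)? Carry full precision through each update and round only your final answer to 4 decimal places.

Apply Bayes' rule sequentially, carrying P(ore) forward.
After a magnetic survey='anomalous': P(ore) = 0.3·0.7500 / (0.3·0.7500 + 0.25·0.2500) ≈ 0.7826
After a magnetic survey='anomalous': P(ore) = 0.3·0.7826 / (0.3·0.7826 + 0.25·0.2174) ≈ 0.8120
After a geochemical assay='anomalous': P(ore) = 0.65·0.8120 / (0.65·0.8120 + 0.4·0.1880) ≈ 0.8753

0.8753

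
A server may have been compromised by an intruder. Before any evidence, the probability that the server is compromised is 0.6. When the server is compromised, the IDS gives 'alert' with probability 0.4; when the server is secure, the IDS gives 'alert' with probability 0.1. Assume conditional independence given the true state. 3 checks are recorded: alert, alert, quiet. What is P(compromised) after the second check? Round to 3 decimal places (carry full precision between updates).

After 'alert': P(compromised) = 0.4·0.6000 / (0.4·0.6000 + 0.1·0.4000) ≈ 0.8571
After 'alert': P(compromised) = 0.4·0.8571 / (0.4·0.8571 + 0.1·0.1429) ≈ 0.9600

0.960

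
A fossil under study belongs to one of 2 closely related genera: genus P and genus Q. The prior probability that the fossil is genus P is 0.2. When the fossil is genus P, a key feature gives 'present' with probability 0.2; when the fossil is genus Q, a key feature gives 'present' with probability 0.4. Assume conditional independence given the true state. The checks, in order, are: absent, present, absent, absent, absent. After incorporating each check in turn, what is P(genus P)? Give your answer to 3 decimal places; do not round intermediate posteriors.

0.283

After 'absent': P(genus P) = 0.8·0.2000 / (0.8·0.2000 + 0.6·0.8000) ≈ 0.2500
After 'present': P(genus P) = 0.2·0.2500 / (0.2·0.2500 + 0.4·0.7500) ≈ 0.1429
After 'absent': P(genus P) = 0.8·0.1429 / (0.8·0.1429 + 0.6·0.8571) ≈ 0.1818
After 'absent': P(genus P) = 0.8·0.1818 / (0.8·0.1818 + 0.6·0.8182) ≈ 0.2286
After 'absent': P(genus P) = 0.8·0.2286 / (0.8·0.2286 + 0.6·0.7714) ≈ 0.2832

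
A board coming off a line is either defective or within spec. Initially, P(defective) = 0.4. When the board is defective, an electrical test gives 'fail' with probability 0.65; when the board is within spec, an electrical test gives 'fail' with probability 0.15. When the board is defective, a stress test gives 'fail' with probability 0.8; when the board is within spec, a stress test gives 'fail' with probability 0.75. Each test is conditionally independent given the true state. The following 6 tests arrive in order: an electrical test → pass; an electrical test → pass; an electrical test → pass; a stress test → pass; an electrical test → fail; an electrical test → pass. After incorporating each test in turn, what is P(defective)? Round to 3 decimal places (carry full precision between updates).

After an electrical test='pass': P(defective) = 0.35·0.4000 / (0.35·0.4000 + 0.85·0.6000) ≈ 0.2154
After an electrical test='pass': P(defective) = 0.35·0.2154 / (0.35·0.2154 + 0.85·0.7846) ≈ 0.1016
After an electrical test='pass': P(defective) = 0.35·0.1016 / (0.35·0.1016 + 0.85·0.8984) ≈ 0.0445
After a stress test='pass': P(defective) = 0.2·0.0445 / (0.2·0.0445 + 0.25·0.9555) ≈ 0.0359
After an electrical test='fail': P(defective) = 0.65·0.0359 / (0.65·0.0359 + 0.15·0.9641) ≈ 0.1389
After an electrical test='pass': P(defective) = 0.35·0.1389 / (0.35·0.1389 + 0.85·0.8611) ≈ 0.0623

0.062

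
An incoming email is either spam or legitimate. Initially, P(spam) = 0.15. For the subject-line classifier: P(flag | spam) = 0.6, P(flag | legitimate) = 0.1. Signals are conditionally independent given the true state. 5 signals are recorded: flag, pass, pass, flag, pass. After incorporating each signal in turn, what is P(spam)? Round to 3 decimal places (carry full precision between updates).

After 'flag': P(spam) = 0.6·0.1500 / (0.6·0.1500 + 0.1·0.8500) ≈ 0.5143
After 'pass': P(spam) = 0.4·0.5143 / (0.4·0.5143 + 0.9·0.4857) ≈ 0.3200
After 'pass': P(spam) = 0.4·0.3200 / (0.4·0.3200 + 0.9·0.6800) ≈ 0.1730
After 'flag': P(spam) = 0.6·0.1730 / (0.6·0.1730 + 0.1·0.8270) ≈ 0.5565
After 'pass': P(spam) = 0.4·0.5565 / (0.4·0.5565 + 0.9·0.4435) ≈ 0.3580

0.358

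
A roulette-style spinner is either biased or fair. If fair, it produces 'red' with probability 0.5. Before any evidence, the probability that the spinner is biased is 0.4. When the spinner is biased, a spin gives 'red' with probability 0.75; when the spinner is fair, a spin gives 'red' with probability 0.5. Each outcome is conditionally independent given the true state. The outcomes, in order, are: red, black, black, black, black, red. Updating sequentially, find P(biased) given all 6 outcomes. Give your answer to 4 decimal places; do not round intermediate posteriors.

Each posterior becomes the prior for the next update.
After 'red': P(biased) = 0.75·0.4000 / (0.75·0.4000 + 0.5·0.6000) ≈ 0.5000
After 'black': P(biased) = 0.25·0.5000 / (0.25·0.5000 + 0.5·0.5000) ≈ 0.3333
After 'black': P(biased) = 0.25·0.3333 / (0.25·0.3333 + 0.5·0.6667) ≈ 0.2000
After 'black': P(biased) = 0.25·0.2000 / (0.25·0.2000 + 0.5·0.8000) ≈ 0.1111
After 'black': P(biased) = 0.25·0.1111 / (0.25·0.1111 + 0.5·0.8889) ≈ 0.0588
After 'red': P(biased) = 0.75·0.0588 / (0.75·0.0588 + 0.5·0.9412) ≈ 0.0857

0.0857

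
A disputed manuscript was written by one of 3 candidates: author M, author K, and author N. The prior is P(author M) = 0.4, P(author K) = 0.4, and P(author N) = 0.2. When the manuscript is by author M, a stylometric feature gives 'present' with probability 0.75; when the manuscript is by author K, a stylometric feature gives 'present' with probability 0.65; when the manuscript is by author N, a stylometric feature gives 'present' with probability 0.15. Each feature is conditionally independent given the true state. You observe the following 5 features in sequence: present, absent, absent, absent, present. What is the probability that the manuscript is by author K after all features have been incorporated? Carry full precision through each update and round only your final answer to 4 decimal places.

After 'present': normaliser = 0.75·0.4000 + 0.65·0.4000 + 0.15·0.2000; P(author M) ≈ 0.5085, P(author K) ≈ 0.4407, P(author N) ≈ 0.0508
After 'absent': normaliser = 0.25·0.5085 + 0.35·0.4407 + 0.85·0.0508; P(author M) ≈ 0.3916, P(author K) ≈ 0.4752, P(author N) ≈ 0.1332
After 'absent': normaliser = 0.25·0.3916 + 0.35·0.4752 + 0.85·0.1332; P(author M) ≈ 0.2594, P(author K) ≈ 0.4407, P(author N) ≈ 0.2999
After 'absent': normaliser = 0.25·0.2594 + 0.35·0.4407 + 0.85·0.2999; P(author M) ≈ 0.1368, P(author K) ≈ 0.3254, P(author N) ≈ 0.5378
After 'present': normaliser = 0.75·0.1368 + 0.65·0.3254 + 0.15·0.5378; P(author M) ≈ 0.2599, P(author K) ≈ 0.5357, P(author N) ≈ 0.2043

0.5357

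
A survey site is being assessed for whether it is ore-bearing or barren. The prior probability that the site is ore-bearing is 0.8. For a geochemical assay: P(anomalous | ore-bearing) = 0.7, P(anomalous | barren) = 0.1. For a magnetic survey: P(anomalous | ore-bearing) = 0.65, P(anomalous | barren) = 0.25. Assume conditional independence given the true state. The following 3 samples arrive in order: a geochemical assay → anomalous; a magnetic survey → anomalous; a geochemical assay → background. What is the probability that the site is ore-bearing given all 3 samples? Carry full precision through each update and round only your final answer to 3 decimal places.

0.960

After a geochemical assay='anomalous': P(ore) = 0.7·0.8000 / (0.7·0.8000 + 0.1·0.2000) ≈ 0.9655
After a magnetic survey='anomalous': P(ore) = 0.65·0.9655 / (0.65·0.9655 + 0.25·0.0345) ≈ 0.9864
After a geochemical assay='background': P(ore) = 0.3·0.9864 / (0.3·0.9864 + 0.9·0.0136) ≈ 0.9604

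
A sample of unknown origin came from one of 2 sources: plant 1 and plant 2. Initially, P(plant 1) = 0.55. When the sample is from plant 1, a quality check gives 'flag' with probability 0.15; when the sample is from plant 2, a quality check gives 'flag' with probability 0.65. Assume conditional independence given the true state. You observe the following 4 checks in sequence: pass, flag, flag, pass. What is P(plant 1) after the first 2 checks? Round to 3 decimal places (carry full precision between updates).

0.407

After 'pass': P(plant 1) = 0.85·0.5500 / (0.85·0.5500 + 0.35·0.4500) ≈ 0.7480
After 'flag': P(plant 1) = 0.15·0.7480 / (0.15·0.7480 + 0.65·0.2520) ≈ 0.4065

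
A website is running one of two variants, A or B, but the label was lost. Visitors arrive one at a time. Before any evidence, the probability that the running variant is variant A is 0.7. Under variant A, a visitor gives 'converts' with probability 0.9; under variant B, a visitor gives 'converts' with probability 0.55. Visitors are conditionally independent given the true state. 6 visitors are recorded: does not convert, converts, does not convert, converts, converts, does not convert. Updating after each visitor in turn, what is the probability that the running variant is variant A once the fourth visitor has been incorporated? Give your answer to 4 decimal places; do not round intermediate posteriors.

0.2358

After 'does not convert': P(A) = 0.1·0.7000 / (0.1·0.7000 + 0.45·0.3000) ≈ 0.3415
After 'converts': P(A) = 0.9·0.3415 / (0.9·0.3415 + 0.55·0.6585) ≈ 0.4590
After 'does not convert': P(A) = 0.1·0.4590 / (0.1·0.4590 + 0.45·0.5410) ≈ 0.1586
After 'converts': P(A) = 0.9·0.1586 / (0.9·0.1586 + 0.55·0.8414) ≈ 0.2358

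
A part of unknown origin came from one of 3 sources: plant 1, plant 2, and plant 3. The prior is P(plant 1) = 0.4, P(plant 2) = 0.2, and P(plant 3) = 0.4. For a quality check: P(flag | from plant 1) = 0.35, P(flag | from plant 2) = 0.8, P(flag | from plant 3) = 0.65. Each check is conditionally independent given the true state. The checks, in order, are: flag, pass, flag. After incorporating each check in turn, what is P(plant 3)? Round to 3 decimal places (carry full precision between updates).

0.507

After 'flag': normaliser = 0.35·0.4000 + 0.8·0.2000 + 0.65·0.4000; P(plant 1) ≈ 0.2500, P(plant 2) ≈ 0.2857, P(plant 3) ≈ 0.4643
After 'pass': normaliser = 0.65·0.2500 + 0.2·0.2857 + 0.35·0.4643; P(plant 1) ≈ 0.4252, P(plant 2) ≈ 0.1495, P(plant 3) ≈ 0.4252
After 'flag': normaliser = 0.35·0.4252 + 0.8·0.1495 + 0.65·0.4252; P(plant 1) ≈ 0.2732, P(plant 2) ≈ 0.2196, P(plant 3) ≈ 0.5073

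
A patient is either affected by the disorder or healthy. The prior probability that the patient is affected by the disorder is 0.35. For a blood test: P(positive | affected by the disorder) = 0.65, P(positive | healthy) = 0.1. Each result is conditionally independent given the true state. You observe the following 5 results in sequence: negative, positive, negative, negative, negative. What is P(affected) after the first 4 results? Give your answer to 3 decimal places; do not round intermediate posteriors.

After 'negative': P(affected) = 0.35·0.3500 / (0.35·0.3500 + 0.9·0.6500) ≈ 0.1731
After 'positive': P(affected) = 0.65·0.1731 / (0.65·0.1731 + 0.1·0.8269) ≈ 0.5765
After 'negative': P(affected) = 0.35·0.5765 / (0.35·0.5765 + 0.9·0.4235) ≈ 0.3461
After 'negative': P(affected) = 0.35·0.3461 / (0.35·0.3461 + 0.9·0.6539) ≈ 0.1707

0.171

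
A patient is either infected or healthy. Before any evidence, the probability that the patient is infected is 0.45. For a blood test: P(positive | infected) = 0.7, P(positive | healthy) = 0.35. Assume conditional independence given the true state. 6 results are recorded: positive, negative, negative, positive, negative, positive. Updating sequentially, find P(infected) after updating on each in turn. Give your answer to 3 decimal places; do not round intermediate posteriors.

0.392

After 'positive': P(infected) = 0.7·0.4500 / (0.7·0.4500 + 0.35·0.5500) ≈ 0.6207
After 'negative': P(infected) = 0.3·0.6207 / (0.3·0.6207 + 0.65·0.3793) ≈ 0.4303
After 'negative': P(infected) = 0.3·0.4303 / (0.3·0.4303 + 0.65·0.5697) ≈ 0.2585
After 'positive': P(infected) = 0.7·0.2585 / (0.7·0.2585 + 0.35·0.7415) ≈ 0.4108
After 'negative': P(infected) = 0.3·0.4108 / (0.3·0.4108 + 0.65·0.5892) ≈ 0.2434
After 'positive': P(infected) = 0.7·0.2434 / (0.7·0.2434 + 0.35·0.7566) ≈ 0.3916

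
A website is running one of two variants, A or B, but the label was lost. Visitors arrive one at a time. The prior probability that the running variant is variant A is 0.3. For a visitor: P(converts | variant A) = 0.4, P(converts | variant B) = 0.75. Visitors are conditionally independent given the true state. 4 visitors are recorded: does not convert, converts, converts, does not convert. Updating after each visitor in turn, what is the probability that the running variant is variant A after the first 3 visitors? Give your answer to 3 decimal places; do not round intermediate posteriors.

After 'does not convert': P(A) = 0.6·0.3000 / (0.6·0.3000 + 0.25·0.7000) ≈ 0.5070
After 'converts': P(A) = 0.4·0.5070 / (0.4·0.5070 + 0.75·0.4930) ≈ 0.3542
After 'converts': P(A) = 0.4·0.3542 / (0.4·0.3542 + 0.75·0.6458) ≈ 0.2263

0.226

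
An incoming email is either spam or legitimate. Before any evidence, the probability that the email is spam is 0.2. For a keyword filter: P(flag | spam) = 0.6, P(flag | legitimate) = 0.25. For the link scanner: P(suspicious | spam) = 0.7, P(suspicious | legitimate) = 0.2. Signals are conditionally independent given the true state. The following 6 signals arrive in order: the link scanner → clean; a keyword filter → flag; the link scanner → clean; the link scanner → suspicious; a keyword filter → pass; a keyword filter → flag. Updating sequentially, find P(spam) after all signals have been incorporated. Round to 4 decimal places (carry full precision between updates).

0.2743

After the link scanner='clean': P(spam) = 0.3·0.2000 / (0.3·0.2000 + 0.8·0.8000) ≈ 0.0857
After a keyword filter='flag': P(spam) = 0.6·0.0857 / (0.6·0.0857 + 0.25·0.9143) ≈ 0.1837
After the link scanner='clean': P(spam) = 0.3·0.1837 / (0.3·0.1837 + 0.8·0.8163) ≈ 0.0778
After the link scanner='suspicious': P(spam) = 0.7·0.0778 / (0.7·0.0778 + 0.2·0.9222) ≈ 0.2280
After a keyword filter='pass': P(spam) = 0.4·0.2280 / (0.4·0.2280 + 0.75·0.7720) ≈ 0.1361
After a keyword filter='flag': P(spam) = 0.6·0.1361 / (0.6·0.1361 + 0.25·0.8639) ≈ 0.2743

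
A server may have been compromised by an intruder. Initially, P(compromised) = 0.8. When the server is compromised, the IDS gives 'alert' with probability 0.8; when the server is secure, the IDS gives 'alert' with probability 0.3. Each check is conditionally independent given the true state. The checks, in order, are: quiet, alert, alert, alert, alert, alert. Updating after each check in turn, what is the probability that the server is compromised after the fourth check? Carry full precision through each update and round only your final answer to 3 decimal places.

After 'quiet': P(compromised) = 0.2·0.8000 / (0.2·0.8000 + 0.7·0.2000) ≈ 0.5333
After 'alert': P(compromised) = 0.8·0.5333 / (0.8·0.5333 + 0.3·0.4667) ≈ 0.7529
After 'alert': P(compromised) = 0.8·0.7529 / (0.8·0.7529 + 0.3·0.2471) ≈ 0.8904
After 'alert': P(compromised) = 0.8·0.8904 / (0.8·0.8904 + 0.3·0.1096) ≈ 0.9559

0.956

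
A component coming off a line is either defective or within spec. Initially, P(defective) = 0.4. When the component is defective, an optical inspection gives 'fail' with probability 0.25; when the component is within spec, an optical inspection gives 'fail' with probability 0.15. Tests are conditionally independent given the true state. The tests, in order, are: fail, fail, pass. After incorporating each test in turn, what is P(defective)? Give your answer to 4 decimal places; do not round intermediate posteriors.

0.6203

After 'fail': P(defective) = 0.25·0.4000 / (0.25·0.4000 + 0.15·0.6000) ≈ 0.5263
After 'fail': P(defective) = 0.25·0.5263 / (0.25·0.5263 + 0.15·0.4737) ≈ 0.6494
After 'pass': P(defective) = 0.75·0.6494 / (0.75·0.6494 + 0.85·0.3506) ≈ 0.6203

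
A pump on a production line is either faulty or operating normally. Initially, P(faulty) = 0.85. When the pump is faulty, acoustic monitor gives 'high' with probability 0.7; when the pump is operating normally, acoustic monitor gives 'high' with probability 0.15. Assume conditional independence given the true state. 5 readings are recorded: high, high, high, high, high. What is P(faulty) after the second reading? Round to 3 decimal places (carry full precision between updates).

After 'high': P(faulty) = 0.7·0.8500 / (0.7·0.8500 + 0.15·0.1500) ≈ 0.9636
After 'high': P(faulty) = 0.7·0.9636 / (0.7·0.9636 + 0.15·0.0364) ≈ 0.9920

0.992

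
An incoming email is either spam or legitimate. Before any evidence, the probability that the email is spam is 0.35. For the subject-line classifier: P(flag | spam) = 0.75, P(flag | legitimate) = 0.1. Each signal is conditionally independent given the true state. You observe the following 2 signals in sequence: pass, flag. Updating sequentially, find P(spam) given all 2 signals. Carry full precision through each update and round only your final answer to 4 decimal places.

0.5287

After 'pass': P(spam) = 0.25·0.3500 / (0.25·0.3500 + 0.9·0.6500) ≈ 0.1301
After 'flag': P(spam) = 0.75·0.1301 / (0.75·0.1301 + 0.1·0.8699) ≈ 0.5287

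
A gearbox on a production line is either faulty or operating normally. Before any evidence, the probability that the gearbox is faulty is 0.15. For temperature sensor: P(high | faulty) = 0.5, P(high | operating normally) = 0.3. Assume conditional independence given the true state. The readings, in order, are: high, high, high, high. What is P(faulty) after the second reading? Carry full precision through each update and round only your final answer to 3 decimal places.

Each posterior becomes the prior for the next update.
After 'high': P(faulty) = 0.5·0.1500 / (0.5·0.1500 + 0.3·0.8500) ≈ 0.2273
After 'high': P(faulty) = 0.5·0.2273 / (0.5·0.2273 + 0.3·0.7727) ≈ 0.3289

0.329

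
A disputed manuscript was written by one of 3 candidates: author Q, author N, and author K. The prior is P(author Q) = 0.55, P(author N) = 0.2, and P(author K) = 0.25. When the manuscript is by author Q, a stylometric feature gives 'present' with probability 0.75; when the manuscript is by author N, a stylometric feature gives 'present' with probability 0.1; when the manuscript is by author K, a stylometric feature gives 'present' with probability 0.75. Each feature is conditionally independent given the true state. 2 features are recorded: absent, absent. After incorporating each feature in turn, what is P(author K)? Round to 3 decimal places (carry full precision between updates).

After 'absent': normaliser = 0.25·0.5500 + 0.9·0.2000 + 0.25·0.2500; P(author Q) ≈ 0.3618, P(author N) ≈ 0.4737, P(author K) ≈ 0.1645
After 'absent': normaliser = 0.25·0.3618 + 0.9·0.4737 + 0.25·0.1645; P(author Q) ≈ 0.1621, P(author N) ≈ 0.7642, P(author K) ≈ 0.0737

0.074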